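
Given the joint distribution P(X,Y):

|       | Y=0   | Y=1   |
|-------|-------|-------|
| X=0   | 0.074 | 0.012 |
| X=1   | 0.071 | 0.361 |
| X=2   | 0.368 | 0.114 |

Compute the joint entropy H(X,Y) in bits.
2.0440 bits

H(X,Y) = -Σ_{x,y} P(x,y) log₂ P(x,y). Per-cell terms -P(x,y)·log₂P(x,y):
  X=0: 0.27797, 0.07657
  X=1: 0.27094, 0.53064
  X=2: 0.53074, 0.35715
Sum of the 6 terms: H(X,Y) = 2.0440 bits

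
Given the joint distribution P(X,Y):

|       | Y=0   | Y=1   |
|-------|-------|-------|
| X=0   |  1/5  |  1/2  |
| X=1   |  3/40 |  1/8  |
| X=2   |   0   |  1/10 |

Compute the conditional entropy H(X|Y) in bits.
1.1033 bits

H(X|Y) = H(X,Y) - H(Y)

H(X,Y) = -Σ_{x,y} P(x,y) log₂ P(x,y). Per-cell terms -P(x,y)·log₂P(x,y):
  X=0: 0.46439, 0.50000
  X=1: 0.28027, 0.37500
  X=2: 0.00000, 0.33219
  (cells with P = 0 contribute 0)
Sum of the 6 terms: H(X,Y) = 1.95185 bits

Marginal of Y (column sums):
  P(Y=0) = 1/5 + 3/40 + 0 = 11/40
  P(Y=1) = 1/2 + 1/8 + 1/10 = 29/40
H(Y) = -[(11/40)·log₂(11/40) + (29/40)·log₂(29/40)]
  = 0.51219 + 0.33636 = 0.84855 bits

H(X|Y) = H(X,Y) - H(Y) = 1.95185 - 0.84855 = 1.1033 bits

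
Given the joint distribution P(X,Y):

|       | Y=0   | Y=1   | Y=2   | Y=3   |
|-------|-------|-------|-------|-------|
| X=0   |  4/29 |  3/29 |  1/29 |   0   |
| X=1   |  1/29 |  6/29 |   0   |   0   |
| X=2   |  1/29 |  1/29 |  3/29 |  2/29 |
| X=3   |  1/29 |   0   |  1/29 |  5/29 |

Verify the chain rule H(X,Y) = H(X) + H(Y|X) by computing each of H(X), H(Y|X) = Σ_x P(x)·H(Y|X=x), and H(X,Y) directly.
H(X) = 1.9975 bits, H(Y|X) = 1.2526 bits, H(X,Y) = 3.2501 bits

Marginal of X (row sums):
  P(X=0) = 4/29 + 3/29 + 1/29 + 0 = 8/29
  P(X=1) = 1/29 + 6/29 + 0 + 0 = 7/29
  P(X=2) = 1/29 + 1/29 + 3/29 + 2/29 = 7/29
  P(X=3) = 1/29 + 0 + 1/29 + 5/29 = 7/29
H(X) = -[(8/29)·log₂(8/29) + (7/29)·log₂(7/29) + (7/29)·log₂(7/29) + (7/29)·log₂(7/29)]
  = 0.5125 + 0.4950 + 0.4950 + 0.4950 = 1.9975 bits

H(Y|X) = Σ_x P(x)·H(Y|X=x):
  X=0: P(X=0) = 8/29, P(Y|X=0) = (1/2, 3/8, 1/8, 0) → H(Y|X=0) = 1.4056
  X=1: P(X=1) = 7/29, P(Y|X=1) = (1/7, 6/7, 0, 0) → H(Y|X=1) = 0.5917
  X=2: P(X=2) = 7/29, P(Y|X=2) = (1/7, 1/7, 3/7, 2/7) → H(Y|X=2) = 1.8424
  X=3: P(X=3) = 7/29, P(Y|X=3) = (1/7, 0, 1/7, 5/7) → H(Y|X=3) = 1.1488
H(Y|X) = (8/29)·1.4056 + (7/29)·0.5917 + (7/29)·1.8424 + (7/29)·1.1488 = 1.2526 bits

H(X,Y) = -Σ_{x,y} P(x,y) log₂ P(x,y). Per-cell terms -P(x,y)·log₂P(x,y):
  X=0: 0.3942, 0.3386, 0.1675, 0.0000
  X=1: 0.1675, 0.4703, 0.0000, 0.0000
  X=2: 0.1675, 0.1675, 0.3386, 0.2661
  X=3: 0.1675, 0.0000, 0.1675, 0.4373
  (cells with P = 0 contribute 0)
Sum of the 16 terms: H(X,Y) = 3.2501 bits

Chain rule check:
  H(X) + H(Y|X) = 1.9975 + 1.2526 = 3.2501 bits
  H(X,Y) = 3.2501 bits
✓ Chain rule verified.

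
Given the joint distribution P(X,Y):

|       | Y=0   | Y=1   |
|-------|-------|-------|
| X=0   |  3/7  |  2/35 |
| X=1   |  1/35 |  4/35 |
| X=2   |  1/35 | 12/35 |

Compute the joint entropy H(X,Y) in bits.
1.9401 bits

H(X,Y) = -Σ_{x,y} P(x,y) log₂ P(x,y). Per-cell terms -P(x,y)·log₂P(x,y):
  X=0: 0.523882, 0.235959
  X=1: 0.146551, 0.357632
  X=2: 0.146551, 0.529481
Sum of the 6 terms: H(X,Y) = 1.9401 bits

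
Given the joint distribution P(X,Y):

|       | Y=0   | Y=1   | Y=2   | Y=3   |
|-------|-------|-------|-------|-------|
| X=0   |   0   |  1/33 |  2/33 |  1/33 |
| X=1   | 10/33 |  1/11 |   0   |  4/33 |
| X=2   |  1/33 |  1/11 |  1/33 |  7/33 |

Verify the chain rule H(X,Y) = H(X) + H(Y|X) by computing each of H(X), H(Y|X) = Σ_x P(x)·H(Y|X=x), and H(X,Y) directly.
H(X) = 1.3927 bits, H(Y|X) = 1.4584 bits, H(X,Y) = 2.8510 bits

Marginal of X (row sums):
  P(X=0) = 0 + 1/33 + 2/33 + 1/33 = 4/33
  P(X=1) = 10/33 + 1/11 + 0 + 4/33 = 17/33
  P(X=2) = 1/33 + 1/11 + 1/33 + 7/33 = 4/11
H(X) = -[(4/33)·log₂(4/33) + (17/33)·log₂(17/33) + (4/11)·log₂(4/11)]
  = 0.36902 + 0.49296 + 0.53070 = 1.3927 bits

H(Y|X) = Σ_x P(x)·H(Y|X=x):
  X=0: P(X=0) = 4/33, P(Y|X=0) = (0, 1/4, 1/2, 1/4) → H(Y|X=0) = 1.50000
  X=1: P(X=1) = 17/33, P(Y|X=1) = (10/17, 3/17, 0, 4/17) → H(Y|X=1) = 1.38310
  X=2: P(X=2) = 4/11, P(Y|X=2) = (1/12, 1/4, 1/12, 7/12) → H(Y|X=2) = 1.55110
H(Y|X) = (4/33)·1.50000 + (17/33)·1.38310 + (4/11)·1.55110 = 1.4584 bits

H(X,Y) = -Σ_{x,y} P(x,y) log₂ P(x,y). Per-cell terms -P(x,y)·log₂P(x,y):
  X=0: 0.00000, 0.15286, 0.24511, 0.15286
  X=1: 0.52196, 0.31449, 0.00000, 0.36902
  X=2: 0.15286, 0.31449, 0.15286, 0.47452
  (cells with P = 0 contribute 0)
Sum of the 12 terms: H(X,Y) = 2.8510 bits

Chain rule check:
  H(X) + H(Y|X) = 1.3927 + 1.4584 = 2.8511 bits
  H(X,Y) = 2.8510 bits
✓ Chain rule verified (Δ = 0.0001 is 4-dp rounding noise: each of the three values was rounded independently).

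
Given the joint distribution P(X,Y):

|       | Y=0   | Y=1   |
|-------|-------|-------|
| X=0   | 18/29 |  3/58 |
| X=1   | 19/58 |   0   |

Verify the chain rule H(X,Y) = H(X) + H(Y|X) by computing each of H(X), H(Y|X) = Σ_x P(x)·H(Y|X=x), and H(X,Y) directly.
H(X) = 0.9124 bits, H(Y|X) = 0.2631 bits, H(X,Y) = 1.1755 bits

Marginal of X (row sums):
  P(X=0) = 18/29 + 3/58 = 39/58
  P(X=1) = 19/58 + 0 = 19/58
H(X) = -[(39/58)·log₂(39/58) + (19/58)·log₂(19/58)]
  = 0.38501 + 0.52743 = 0.9124 bits

H(Y|X) = Σ_x P(x)·H(Y|X=x):
  X=0: P(X=0) = 39/58, P(Y|X=0) = (12/13, 1/13) → H(Y|X=0) = 0.39124
  X=1: P(X=1) = 19/58, P(Y|X=1) = (1, 0) → H(Y|X=1) = 0.00000
H(Y|X) = (39/58)·0.39124 + (19/58)·0.00000 = 0.2631 bits

H(X,Y) = -Σ_{x,y} P(x,y) log₂ P(x,y). Per-cell terms -P(x,y)·log₂P(x,y):
  X=0: 0.42707, 0.22102
  X=1: 0.52743, 0.00000
  (cells with P = 0 contribute 0)
Sum of the 4 terms: H(X,Y) = 1.1755 bits

Chain rule check:
  H(X) + H(Y|X) = 0.9124 + 0.2631 = 1.1755 bits
  H(X,Y) = 1.1755 bits
✓ Chain rule verified.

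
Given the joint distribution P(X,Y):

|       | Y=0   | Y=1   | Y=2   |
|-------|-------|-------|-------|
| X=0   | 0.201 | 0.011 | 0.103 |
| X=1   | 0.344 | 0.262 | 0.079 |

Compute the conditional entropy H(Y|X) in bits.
1.3009 bits

H(Y|X) = H(X,Y) - H(X)

H(X,Y) = -Σ_{x,y} P(x,y) log₂ P(x,y). Per-cell terms -P(x,y)·log₂P(x,y):
  X=0: 0.46526, 0.07157, 0.33777
  X=1: 0.52959, 0.50628, 0.28930
Sum of the 6 terms: H(X,Y) = 2.1998 bits

Marginal of X (row sums):
  P(X=0) = 0.201 + 0.011 + 0.103 = 0.315
  P(X=1) = 0.344 + 0.262 + 0.079 = 0.685
H(X) = -[0.315·log₂(0.315) + 0.685·log₂(0.685)]
  = 0.52497 + 0.37389 = 0.8989 bits

H(Y|X) = H(X,Y) - H(X) = 2.1998 - 0.8989 = 1.3009 bits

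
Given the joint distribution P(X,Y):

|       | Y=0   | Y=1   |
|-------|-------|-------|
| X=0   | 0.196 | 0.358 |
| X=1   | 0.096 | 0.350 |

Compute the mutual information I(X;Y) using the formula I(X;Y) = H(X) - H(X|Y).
0.0168 bits

I(X;Y) = H(X) - H(X|Y)

Marginal of X (row sums):
  P(X=0) = 0.196 + 0.358 = 0.554
  P(X=1) = 0.096 + 0.350 = 0.446
H(X) = -[0.554·log₂(0.554) + 0.446·log₂(0.446)]
  = 0.4720313 + 0.5195384 = 0.991570 bits

Marginal of Y (column sums):
  P(Y=0) = 0.196 + 0.096 = 0.292
  P(Y=1) = 0.358 + 0.350 = 0.708
H(X|Y) = Σ_y P(y)·H(X|Y=y):
  Y=0: P(Y=0) = 0.292, P(X|Y=0) = (49/73, 24/73) → H(X|Y=0) = 0.9136618
  Y=1: P(Y=1) = 0.708, P(X|Y=1) = (179/354, 175/354) → H(X|Y=1) = 0.9999079
H(X|Y) = 0.292·0.9136618 + 0.708·0.9999079 = 0.974724 bits

I(X;Y) = H(X) - H(X|Y) = 0.991570 - 0.974724 = 0.0168 bits

Cross-check via I(X;Y) = H(X) + H(Y) - H(X,Y): computing H(Y) from the column sums and H(X,Y) from the 4 cells in the same way gives H(Y) = 0.871291 bits and H(X,Y) = 1.846015 bits, so
I(X;Y) = 0.991570 + 0.871291 - 1.846015 = 0.0168 bits ✓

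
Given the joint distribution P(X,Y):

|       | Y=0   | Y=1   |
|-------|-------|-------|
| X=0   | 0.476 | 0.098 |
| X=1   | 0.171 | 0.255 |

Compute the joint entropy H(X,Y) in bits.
1.7766 bits

H(X,Y) = -Σ_{x,y} P(x,y) log₂ P(x,y). Per-cell terms -P(x,y)·log₂P(x,y):
  X=0: 0.5098, 0.3284
  X=1: 0.4357, 0.5027
Sum of the 4 terms: H(X,Y) = 1.7766 bits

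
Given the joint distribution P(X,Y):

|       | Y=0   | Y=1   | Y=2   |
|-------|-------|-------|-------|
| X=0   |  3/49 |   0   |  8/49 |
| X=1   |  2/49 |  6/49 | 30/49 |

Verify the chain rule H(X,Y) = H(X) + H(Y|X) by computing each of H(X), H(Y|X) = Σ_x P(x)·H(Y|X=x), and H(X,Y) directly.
H(X) = 0.7683 bits, H(Y|X) = 0.8980 bits, H(X,Y) = 1.6663 bits

Marginal of X (row sums):
  P(X=0) = 3/49 + 0 + 8/49 = 11/49
  P(X=1) = 2/49 + 6/49 + 30/49 = 38/49
H(X) = -[(11/49)·log₂(11/49) + (38/49)·log₂(38/49)]
  = 0.48384 + 0.28444 = 0.7683 bits

H(Y|X) = Σ_x P(x)·H(Y|X=x):
  X=0: P(X=0) = 11/49, P(Y|X=0) = (3/11, 0, 8/11) → H(Y|X=0) = 0.84535
  X=1: P(X=1) = 38/49, P(Y|X=1) = (1/19, 3/19, 15/19) → H(Y|X=1) = 0.91328
H(Y|X) = (11/49)·0.84535 + (38/49)·0.91328 = 0.8980 bits

H(X,Y) = -Σ_{x,y} P(x,y) log₂ P(x,y). Per-cell terms -P(x,y)·log₂P(x,y):
  X=0: 0.24672, 0.00000, 0.42689
  X=1: 0.18836, 0.37099, 0.43336
  (cells with P = 0 contribute 0)
Sum of the 6 terms: H(X,Y) = 1.6663 bits

Chain rule check:
  H(X) + H(Y|X) = 0.7683 + 0.8980 = 1.6663 bits
  H(X,Y) = 1.6663 bits
✓ Chain rule verified.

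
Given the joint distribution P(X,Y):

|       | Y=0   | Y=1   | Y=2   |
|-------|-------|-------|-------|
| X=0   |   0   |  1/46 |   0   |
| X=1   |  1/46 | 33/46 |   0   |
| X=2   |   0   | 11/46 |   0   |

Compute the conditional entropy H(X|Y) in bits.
0.9264 bits

H(X|Y) = H(X,Y) - H(Y)

H(X,Y) = -Σ_{x,y} P(x,y) log₂ P(x,y). Per-cell terms -P(x,y)·log₂P(x,y):
  X=0: 0.00000, 0.12008, 0.00000
  X=1: 0.12008, 0.34375, 0.00000
  X=2: 0.00000, 0.49360, 0.00000
  (cells with P = 0 contribute 0)
Sum of the 9 terms: H(X,Y) = 1.0775 bits

Marginal of Y (column sums):
  P(Y=0) = 0 + 1/46 + 0 = 1/46
  P(Y=1) = 1/46 + 33/46 + 11/46 = 45/46
  P(Y=2) = 0 + 0 + 0 = 0
H(Y) = -[(1/46)·log₂(1/46) + (45/46)·log₂(45/46)]   (outcomes with P = 0 contribute 0)
  = 0.12008 + 0.03102 = 0.1511 bits

H(X|Y) = H(X,Y) - H(Y) = 1.0775 - 0.1511 = 0.9264 bits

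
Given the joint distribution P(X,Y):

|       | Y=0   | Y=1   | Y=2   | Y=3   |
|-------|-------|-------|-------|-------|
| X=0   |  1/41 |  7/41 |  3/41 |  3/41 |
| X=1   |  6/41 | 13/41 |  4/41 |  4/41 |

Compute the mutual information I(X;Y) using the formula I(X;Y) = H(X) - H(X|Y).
0.0331 bits

I(X;Y) = H(X) - H(X|Y)

Marginal of X (row sums):
  P(X=0) = 1/41 + 7/41 + 3/41 + 3/41 = 14/41
  P(X=1) = 6/41 + 13/41 + 4/41 + 4/41 = 27/41
H(X) = -[(14/41)·log₂(14/41) + (27/41)·log₂(27/41)]
  = 0.5293 + 0.3969 = 0.9262 bits

Marginal of Y (column sums):
  P(Y=0) = 1/41 + 6/41 = 7/41
  P(Y=1) = 7/41 + 13/41 = 20/41
  P(Y=2) = 3/41 + 4/41 = 7/41
  P(Y=3) = 3/41 + 4/41 = 7/41
H(X|Y) = Σ_y P(y)·H(X|Y=y):
  Y=0: P(Y=0) = 7/41, P(X|Y=0) = (1/7, 6/7) → H(X|Y=0) = 0.5917
  Y=1: P(Y=1) = 20/41, P(X|Y=1) = (7/20, 13/20) → H(X|Y=1) = 0.9341
  Y=2: P(Y=2) = 7/41, P(X|Y=2) = (3/7, 4/7) → H(X|Y=2) = 0.9852
  Y=3: P(Y=3) = 7/41, P(X|Y=3) = (3/7, 4/7) → H(X|Y=3) = 0.9852
H(X|Y) = (7/41)·0.5917 + (20/41)·0.9341 + (7/41)·0.9852 + (7/41)·0.9852 = 0.8931 bits

I(X;Y) = H(X) - H(X|Y) = 0.9262 - 0.8931 = 0.0331 bits

Cross-check via I(X;Y) = H(X) + H(Y) - H(X,Y): computing H(Y) from the column sums and H(X,Y) from the 8 cells in the same way gives H(Y) = 1.8114 bits and H(X,Y) = 2.7045 bits, so
I(X;Y) = 0.9262 + 1.8114 - 2.7045 = 0.0331 bits ✓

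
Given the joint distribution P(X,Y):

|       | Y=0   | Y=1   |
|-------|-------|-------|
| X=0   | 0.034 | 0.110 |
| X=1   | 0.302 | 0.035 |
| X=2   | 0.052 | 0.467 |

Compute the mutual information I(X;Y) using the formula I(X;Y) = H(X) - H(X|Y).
0.4441 bits

I(X;Y) = H(X) - H(X|Y)

Marginal of X (row sums):
  P(X=0) = 0.034 + 0.110 = 0.144
  P(X=1) = 0.302 + 0.035 = 0.337
  P(X=2) = 0.052 + 0.467 = 0.519
H(X) = -[0.144·log₂(0.144) + 0.337·log₂(0.337) + 0.519·log₂(0.519)]
  = 0.4026 + 0.5288 + 0.4911 = 1.4225 bits

Marginal of Y (column sums):
  P(Y=0) = 0.034 + 0.302 + 0.052 = 0.388
  P(Y=1) = 0.110 + 0.035 + 0.467 = 0.612
H(X|Y) = Σ_y P(y)·H(X|Y=y):
  Y=0: P(Y=0) = 0.388, P(X|Y=0) = (17/194, 151/194, 13/97) → H(X|Y=0) = 0.9778
  Y=1: P(Y=1) = 0.612, P(X|Y=1) = (55/306, 35/612, 467/612) → H(X|Y=1) = 0.9788
H(X|Y) = 0.388·0.9778 + 0.612·0.9788 = 0.9784 bits

I(X;Y) = H(X) - H(X|Y) = 1.4225 - 0.9784 = 0.4441 bits

Cross-check via I(X;Y) = H(X) + H(Y) - H(X,Y): computing H(Y) from the column sums and H(X,Y) from the 6 cells in the same way gives H(Y) = 0.9635 bits and H(X,Y) = 1.9419 bits, so
I(X;Y) = 1.4225 + 0.9635 - 1.9419 = 0.4441 bits ✓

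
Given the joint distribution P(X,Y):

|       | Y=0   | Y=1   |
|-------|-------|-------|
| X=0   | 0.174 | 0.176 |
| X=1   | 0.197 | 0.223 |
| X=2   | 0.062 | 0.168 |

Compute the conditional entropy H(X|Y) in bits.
1.5186 bits

H(X|Y) = H(X,Y) - H(Y)

H(X,Y) = -Σ_{x,y} P(x,y) log₂ P(x,y). Per-cell terms -P(x,y)·log₂P(x,y):
  X=0: 0.4390, 0.4411
  X=1: 0.4617, 0.4828
  X=2: 0.2487, 0.4323
Sum of the 6 terms: H(X,Y) = 2.5056 bits

Marginal of Y (column sums):
  P(Y=0) = 0.174 + 0.197 + 0.062 = 0.433
  P(Y=1) = 0.176 + 0.223 + 0.168 = 0.567
H(Y) = -[0.433·log₂(0.433) + 0.567·log₂(0.567)]
  = 0.5229 + 0.4641 = 0.9870 bits

H(X|Y) = H(X,Y) - H(Y) = 2.5056 - 0.9870 = 1.5186 bits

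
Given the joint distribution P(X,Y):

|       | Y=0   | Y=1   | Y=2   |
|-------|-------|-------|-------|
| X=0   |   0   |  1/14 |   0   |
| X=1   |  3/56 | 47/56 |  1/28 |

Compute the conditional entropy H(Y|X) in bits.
0.5108 bits

H(Y|X) = H(X,Y) - H(X)

H(X,Y) = -Σ_{x,y} P(x,y) log₂ P(x,y). Per-cell terms -P(x,y)·log₂P(x,y):
  X=0: 0.00000, 0.27195, 0.00000
  X=1: 0.22620, 0.21214, 0.17169
  (cells with P = 0 contribute 0)
Sum of the 6 terms: H(X,Y) = 0.8820 bits

Marginal of X (row sums):
  P(X=0) = 0 + 1/14 + 0 = 1/14
  P(X=1) = 3/56 + 47/56 + 1/28 = 13/14
H(X) = -[(1/14)·log₂(1/14) + (13/14)·log₂(13/14)]
  = 0.27195 + 0.09928 = 0.3712 bits

H(Y|X) = H(X,Y) - H(X) = 0.8820 - 0.3712 = 0.5108 bits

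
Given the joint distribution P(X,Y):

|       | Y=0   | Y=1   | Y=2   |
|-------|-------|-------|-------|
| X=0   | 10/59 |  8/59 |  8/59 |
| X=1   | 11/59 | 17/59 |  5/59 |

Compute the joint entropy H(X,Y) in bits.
2.4865 bits

H(X,Y) = -Σ_{x,y} P(x,y) log₂ P(x,y). Per-cell terms -P(x,y)·log₂P(x,y):
  X=0: 0.434019, 0.390867, 0.390867
  X=1: 0.451785, 0.517255, 0.301756
Sum of the 6 terms: H(X,Y) = 2.4865 bits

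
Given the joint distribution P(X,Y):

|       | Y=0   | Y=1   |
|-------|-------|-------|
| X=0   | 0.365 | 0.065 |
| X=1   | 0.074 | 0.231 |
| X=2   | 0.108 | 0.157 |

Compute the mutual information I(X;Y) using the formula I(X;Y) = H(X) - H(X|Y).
0.2279 bits

I(X;Y) = H(X) - H(X|Y)

Marginal of X (row sums):
  P(X=0) = 0.365 + 0.065 = 0.430
  P(X=1) = 0.074 + 0.231 = 0.305
  P(X=2) = 0.108 + 0.157 = 0.265
H(X) = -[0.430·log₂(0.430) + 0.305·log₂(0.305) + 0.265·log₂(0.265)]
  = 0.5236 + 0.5225 + 0.5077 = 1.5538 bits

Marginal of Y (column sums):
  P(Y=0) = 0.365 + 0.074 + 0.108 = 0.547
  P(Y=1) = 0.065 + 0.231 + 0.157 = 0.453
H(X|Y) = Σ_y P(y)·H(X|Y=y):
  Y=0: P(Y=0) = 0.547, P(X|Y=0) = (365/547, 74/547, 108/547) → H(X|Y=0) = 1.2420
  Y=1: P(Y=1) = 0.453, P(X|Y=1) = (65/453, 77/151, 157/453) → H(X|Y=1) = 1.4272
H(X|Y) = 0.547·1.2420 + 0.453·1.4272 = 1.3259 bits

I(X;Y) = H(X) - H(X|Y) = 1.5538 - 1.3259 = 0.2279 bits

Cross-check via I(X;Y) = H(X) + H(Y) - H(X,Y): computing H(Y) from the column sums and H(X,Y) from the 6 cells in the same way gives H(Y) = 0.9936 bits and H(X,Y) = 2.3195 bits, so
I(X;Y) = 1.5538 + 0.9936 - 2.3195 = 0.2279 bits ✓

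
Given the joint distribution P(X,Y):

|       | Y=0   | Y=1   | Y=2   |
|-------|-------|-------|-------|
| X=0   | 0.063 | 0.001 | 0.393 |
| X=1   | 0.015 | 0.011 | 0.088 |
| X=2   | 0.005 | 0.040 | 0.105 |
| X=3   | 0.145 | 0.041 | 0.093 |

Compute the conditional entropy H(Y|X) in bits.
0.9409 bits

H(Y|X) = H(X,Y) - H(X)

H(X,Y) = -Σ_{x,y} P(x,y) log₂ P(x,y). Per-cell terms -P(x,y)·log₂P(x,y):
  X=0: 0.25128, 0.00997, 0.52953
  X=1: 0.09088, 0.07157, 0.30856
  X=2: 0.03822, 0.18575, 0.34141
  X=3: 0.40395, 0.18894, 0.31868
Sum of the 12 terms: H(X,Y) = 2.7387 bits

Marginal of X (row sums):
  P(X=0) = 0.063 + 0.001 + 0.393 = 0.457
  P(X=1) = 0.015 + 0.011 + 0.088 = 0.114
  P(X=2) = 0.005 + 0.040 + 0.105 = 0.150
  P(X=3) = 0.145 + 0.041 + 0.093 = 0.279
H(X) = -[0.457·log₂(0.457) + 0.114·log₂(0.114) + 0.150·log₂(0.150) + 0.279·log₂(0.279)]
  = 0.51629 + 0.35715 + 0.41054 + 0.51382 = 1.7978 bits

H(Y|X) = H(X,Y) - H(X) = 2.7387 - 1.7978 = 0.9409 bits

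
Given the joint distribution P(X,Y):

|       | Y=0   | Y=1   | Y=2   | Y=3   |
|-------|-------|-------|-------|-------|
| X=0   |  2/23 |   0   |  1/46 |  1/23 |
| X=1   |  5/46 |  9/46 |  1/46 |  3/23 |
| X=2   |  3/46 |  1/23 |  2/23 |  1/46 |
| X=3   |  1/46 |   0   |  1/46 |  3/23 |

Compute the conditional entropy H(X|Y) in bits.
1.4892 bits

H(X|Y) = H(X,Y) - H(Y)

H(X,Y) = -Σ_{x,y} P(x,y) log₂ P(x,y). Per-cell terms -P(x,y)·log₂P(x,y):
  X=0: 0.30639669, 0.00000000, 0.12007743, 0.19667661
  X=1: 0.34800368, 0.46049419, 0.12007743, 0.38329558
  X=2: 0.25686518, 0.19667661, 0.30639669, 0.12007743
  X=3: 0.12007743, 0.00000000, 0.12007743, 0.38329558
  (cells with P = 0 contribute 0)
Sum of the 16 terms: H(X,Y) = 3.4384880 bits

Marginal of Y (column sums):
  P(Y=0) = 2/23 + 5/46 + 3/46 + 1/46 = 13/46
  P(Y=1) = 0 + 9/46 + 1/23 + 0 = 11/46
  P(Y=2) = 1/46 + 1/46 + 2/23 + 1/46 = 7/46
  P(Y=3) = 1/23 + 3/23 + 1/46 + 3/23 = 15/46
H(Y) = -[(13/46)·log₂(13/46) + (11/46)·log₂(11/46) + (7/46)·log₂(7/46) + (15/46)·log₂(15/46)]
  = 0.51523020 + 0.49359639 + 0.41333585 + 0.52717544 = 1.9493379 bits

H(X|Y) = H(X,Y) - H(Y) = 3.4384880 - 1.9493379 = 1.4892 bits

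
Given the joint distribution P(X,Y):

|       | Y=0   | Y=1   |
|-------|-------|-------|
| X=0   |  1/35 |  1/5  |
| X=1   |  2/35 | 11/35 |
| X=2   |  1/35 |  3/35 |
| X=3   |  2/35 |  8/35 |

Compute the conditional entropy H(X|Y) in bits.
1.8837 bits

H(X|Y) = H(X,Y) - H(Y)

H(X,Y) = -Σ_{x,y} P(x,y) log₂ P(x,y). Per-cell terms -P(x,y)·log₂P(x,y):
  X=0: 0.14655, 0.46439
  X=1: 0.23596, 0.52481
  X=2: 0.14655, 0.30380
  X=3: 0.23596, 0.48669
Sum of the 8 terms: H(X,Y) = 2.5447 bits

Marginal of Y (column sums):
  P(Y=0) = 1/35 + 2/35 + 1/35 + 2/35 = 6/35
  P(Y=1) = 1/5 + 11/35 + 3/35 + 8/35 = 29/35
H(Y) = -[(6/35)·log₂(6/35) + (29/35)·log₂(29/35)]
  = 0.43617 + 0.22479 = 0.6610 bits

H(X|Y) = H(X,Y) - H(Y) = 2.5447 - 0.6610 = 1.8837 bits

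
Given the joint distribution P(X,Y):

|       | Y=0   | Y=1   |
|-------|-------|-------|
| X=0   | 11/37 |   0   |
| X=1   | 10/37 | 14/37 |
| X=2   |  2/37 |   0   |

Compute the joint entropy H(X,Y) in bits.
1.7885 bits

H(X,Y) = -Σ_{x,y} P(x,y) log₂ P(x,y). Per-cell terms -P(x,y)·log₂P(x,y):
  X=0: 0.52028, 0.00000
  X=1: 0.51014, 0.53052
  X=2: 0.22754, 0.00000
  (cells with P = 0 contribute 0)
Sum of the 6 terms: H(X,Y) = 1.7885 bits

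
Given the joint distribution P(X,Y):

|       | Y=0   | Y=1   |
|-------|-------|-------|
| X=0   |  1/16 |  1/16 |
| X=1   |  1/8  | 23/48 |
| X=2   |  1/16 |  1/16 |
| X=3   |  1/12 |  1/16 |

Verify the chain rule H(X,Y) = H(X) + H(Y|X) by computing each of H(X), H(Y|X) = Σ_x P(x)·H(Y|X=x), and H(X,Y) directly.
H(X) = 1.5943 bits, H(Y|X) = 0.8380 bits, H(X,Y) = 2.4323 bits

Marginal of X (row sums):
  P(X=0) = 1/16 + 1/16 = 1/8
  P(X=1) = 1/8 + 23/48 = 29/48
  P(X=2) = 1/16 + 1/16 = 1/8
  P(X=3) = 1/12 + 1/16 = 7/48
H(X) = -[(1/8)·log₂(1/8) + (29/48)·log₂(29/48) + (1/8)·log₂(1/8) + (7/48)·log₂(7/48)]
  = 0.3750 + 0.4392 + 0.3750 + 0.4051 = 1.5943 bits

H(Y|X) = Σ_x P(x)·H(Y|X=x):
  X=0: P(X=0) = 1/8, P(Y|X=0) = (1/2, 1/2) → H(Y|X=0) = 1.0000
  X=1: P(X=1) = 29/48, P(Y|X=1) = (6/29, 23/29) → H(Y|X=1) = 0.7355
  X=2: P(X=2) = 1/8, P(Y|X=2) = (1/2, 1/2) → H(Y|X=2) = 1.0000
  X=3: P(X=3) = 7/48, P(Y|X=3) = (4/7, 3/7) → H(Y|X=3) = 0.9852
H(Y|X) = (1/8)·1.0000 + (29/48)·0.7355 + (1/8)·1.0000 + (7/48)·0.9852 = 0.8380 bits

H(X,Y) = -Σ_{x,y} P(x,y) log₂ P(x,y). Per-cell terms -P(x,y)·log₂P(x,y):
  X=0: 0.2500, 0.2500
  X=1: 0.3750, 0.5086
  X=2: 0.2500, 0.2500
  X=3: 0.2987, 0.2500
Sum of the 8 terms: H(X,Y) = 2.4323 bits

Chain rule check:
  H(X) + H(Y|X) = 1.5943 + 0.8380 = 2.4323 bits
  H(X,Y) = 2.4323 bits
✓ Chain rule verified.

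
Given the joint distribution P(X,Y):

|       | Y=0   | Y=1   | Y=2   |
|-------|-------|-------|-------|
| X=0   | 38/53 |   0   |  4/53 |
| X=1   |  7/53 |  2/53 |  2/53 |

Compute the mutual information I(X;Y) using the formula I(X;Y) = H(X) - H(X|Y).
0.1034 bits

I(X;Y) = H(X) - H(X|Y)

Marginal of X (row sums):
  P(X=0) = 38/53 + 0 + 4/53 = 42/53
  P(X=1) = 7/53 + 2/53 + 2/53 = 11/53
H(X) = -[(42/53)·log₂(42/53) + (11/53)·log₂(11/53)]
  = 0.26595 + 0.47082 = 0.7368 bits

Marginal of Y (column sums):
  P(Y=0) = 38/53 + 7/53 = 45/53
  P(Y=1) = 0 + 2/53 = 2/53
  P(Y=2) = 4/53 + 2/53 = 6/53
H(X|Y) = Σ_y P(y)·H(X|Y=y):
  Y=0: P(Y=0) = 45/53, P(X|Y=0) = (38/45, 7/45) → H(X|Y=0) = 0.62357
  Y=1: P(Y=1) = 2/53, P(X|Y=1) = (0, 1) → H(X|Y=1) = 0.00000
  Y=2: P(Y=2) = 6/53, P(X|Y=2) = (2/3, 1/3) → H(X|Y=2) = 0.91830
H(X|Y) = (45/53)·0.62357 + (2/53)·0.00000 + (6/53)·0.91830 = 0.6334 bits

I(X;Y) = H(X) - H(X|Y) = 0.7368 - 0.6334 = 0.1034 bits

Cross-check via I(X;Y) = H(X) + H(Y) - H(X,Y): computing H(Y) from the column sums and H(X,Y) from the 6 cells in the same way gives H(Y) = 0.7347 bits and H(X,Y) = 1.3681 bits, so
I(X;Y) = 0.7368 + 0.7347 - 1.3681 = 0.1034 bits ✓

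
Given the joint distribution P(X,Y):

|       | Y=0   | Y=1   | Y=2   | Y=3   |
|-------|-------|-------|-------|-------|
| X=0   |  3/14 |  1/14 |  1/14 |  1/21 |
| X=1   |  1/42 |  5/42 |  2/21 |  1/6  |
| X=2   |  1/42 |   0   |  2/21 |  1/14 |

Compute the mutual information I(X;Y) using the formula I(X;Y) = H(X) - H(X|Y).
0.2960 bits

I(X;Y) = H(X) - H(X|Y)

Marginal of X (row sums):
  P(X=0) = 3/14 + 1/14 + 1/14 + 1/21 = 17/42
  P(X=1) = 1/42 + 5/42 + 2/21 + 1/6 = 17/42
  P(X=2) = 1/42 + 0 + 2/21 + 1/14 = 4/21
H(X) = -[(17/42)·log₂(17/42) + (17/42)·log₂(17/42) + (4/21)·log₂(4/21)]
  = 0.52816 + 0.52816 + 0.45568 = 1.5120 bits

Marginal of Y (column sums):
  P(Y=0) = 3/14 + 1/42 + 1/42 = 11/42
  P(Y=1) = 1/14 + 5/42 + 0 = 4/21
  P(Y=2) = 1/14 + 2/21 + 2/21 = 11/42
  P(Y=3) = 1/21 + 1/6 + 1/14 = 2/7
H(X|Y) = Σ_y P(y)·H(X|Y=y):
  Y=0: P(Y=0) = 11/42, P(X|Y=0) = (9/11, 1/11, 1/11) → H(X|Y=0) = 0.86586
  Y=1: P(Y=1) = 4/21, P(X|Y=1) = (3/8, 5/8, 0) → H(X|Y=1) = 0.95443
  Y=2: P(Y=2) = 11/42, P(X|Y=2) = (3/11, 4/11, 4/11) → H(X|Y=2) = 1.57262
  Y=3: P(Y=3) = 2/7, P(X|Y=3) = (1/6, 7/12, 1/4) → H(X|Y=3) = 1.38443
H(X|Y) = (11/42)·0.86586 + (4/21)·0.95443 + (11/42)·1.57262 + (2/7)·1.38443 = 1.2160 bits

I(X;Y) = H(X) - H(X|Y) = 1.5120 - 1.2160 = 0.2960 bits

Cross-check via I(X;Y) = H(X) + H(Y) - H(X,Y): computing H(Y) from the column sums and H(X,Y) from the 12 cells in the same way gives H(Y) = 1.9845 bits and H(X,Y) = 3.2005 bits, so
I(X;Y) = 1.5120 + 1.9845 - 3.2005 = 0.2960 bits ✓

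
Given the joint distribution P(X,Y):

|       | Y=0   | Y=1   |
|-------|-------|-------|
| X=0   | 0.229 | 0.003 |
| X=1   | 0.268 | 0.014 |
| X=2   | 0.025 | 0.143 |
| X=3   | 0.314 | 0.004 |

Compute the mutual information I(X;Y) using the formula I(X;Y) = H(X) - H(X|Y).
0.4074 bits

I(X;Y) = H(X) - H(X|Y)

Marginal of X (row sums):
  P(X=0) = 0.229 + 0.003 = 0.232
  P(X=1) = 0.268 + 0.014 = 0.282
  P(X=2) = 0.025 + 0.143 = 0.168
  P(X=3) = 0.314 + 0.004 = 0.318
H(X) = -[0.232·log₂(0.232) + 0.282·log₂(0.282) + 0.168·log₂(0.168) + 0.318·log₂(0.318)]
  = 0.48901 + 0.51500 + 0.43234 + 0.52562 = 1.9620 bits

Marginal of Y (column sums):
  P(Y=0) = 0.229 + 0.268 + 0.025 + 0.314 = 0.836
  P(Y=1) = 0.003 + 0.014 + 0.143 + 0.004 = 0.164
H(X|Y) = Σ_y P(y)·H(X|Y=y):
  Y=0: P(Y=0) = 0.836, P(X|Y=0) = (229/836, 67/209, 25/836, 157/418) → H(X|Y=0) = 1.71992
  Y=1: P(Y=1) = 0.164, P(X|Y=1) = (3/164, 7/82, 143/164, 1/41) → H(X|Y=1) = 0.71170
H(X|Y) = 0.836·1.71992 + 0.164·0.71170 = 1.5546 bits

I(X;Y) = H(X) - H(X|Y) = 1.9620 - 1.5546 = 0.4074 bits

Cross-check via I(X;Y) = H(X) + H(Y) - H(X,Y): computing H(Y) from the column sums and H(X,Y) from the 8 cells in the same way gives H(Y) = 0.6438 bits and H(X,Y) = 2.1984 bits, so
I(X;Y) = 1.9620 + 0.6438 - 2.1984 = 0.4074 bits ✓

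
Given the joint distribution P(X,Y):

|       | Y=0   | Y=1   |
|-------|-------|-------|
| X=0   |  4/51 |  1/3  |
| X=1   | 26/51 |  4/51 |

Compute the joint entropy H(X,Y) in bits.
1.5999 bits

H(X,Y) = -Σ_{x,y} P(x,y) log₂ P(x,y). Per-cell terms -P(x,y)·log₂P(x,y):
  X=0: 0.28803, 0.52832
  X=1: 0.49552, 0.28803
Sum of the 4 terms: H(X,Y) = 1.5999 bits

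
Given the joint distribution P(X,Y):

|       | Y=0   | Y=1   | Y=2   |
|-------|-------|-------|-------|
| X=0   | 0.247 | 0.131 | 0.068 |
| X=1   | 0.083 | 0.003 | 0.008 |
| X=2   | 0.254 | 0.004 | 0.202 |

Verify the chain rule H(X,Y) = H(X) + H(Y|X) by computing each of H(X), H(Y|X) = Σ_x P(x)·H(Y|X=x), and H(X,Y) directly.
H(X) = 1.3555 bits, H(Y|X) = 1.1697 bits, H(X,Y) = 2.5252 bits

Marginal of X (row sums):
  P(X=0) = 0.247 + 0.131 + 0.068 = 0.446
  P(X=1) = 0.083 + 0.003 + 0.008 = 0.094
  P(X=2) = 0.254 + 0.004 + 0.202 = 0.460
H(X) = -[0.446·log₂(0.446) + 0.094·log₂(0.094) + 0.460·log₂(0.460)]
  = 0.51954 + 0.32065 + 0.51534 = 1.3555 bits

H(Y|X) = Σ_x P(x)·H(Y|X=x):
  X=0: P(X=0) = 0.446, P(Y|X=0) = (247/446, 131/446, 34/223) → H(Y|X=0) = 1.40500
  X=1: P(X=1) = 0.094, P(Y|X=1) = (83/94, 3/94, 4/47) → H(Y|X=1) = 0.61966
  X=2: P(X=2) = 0.460, P(Y|X=2) = (127/230, 1/115, 101/230) → H(Y|X=2) = 1.05400
H(Y|X) = 0.446·1.40500 + 0.094·0.61966 + 0.460·1.05400 = 1.1697 bits

H(X,Y) = -Σ_{x,y} P(x,y) log₂ P(x,y). Per-cell terms -P(x,y)·log₂P(x,y):
  X=0: 0.49830, 0.38414, 0.26373
  X=1: 0.29803, 0.02514, 0.05573
  X=2: 0.50218, 0.03186, 0.46613
Sum of the 9 terms: H(X,Y) = 2.5252 bits

Chain rule check:
  H(X) + H(Y|X) = 1.3555 + 1.1697 = 2.5252 bits
  H(X,Y) = 2.5252 bits
✓ Chain rule verified.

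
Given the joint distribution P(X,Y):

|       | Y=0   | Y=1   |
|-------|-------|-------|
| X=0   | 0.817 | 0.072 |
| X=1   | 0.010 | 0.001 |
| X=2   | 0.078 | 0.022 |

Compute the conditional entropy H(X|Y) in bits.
0.5432 bits

H(X|Y) = H(X,Y) - H(Y)

H(X,Y) = -Σ_{x,y} P(x,y) log₂ P(x,y). Per-cell terms -P(x,y)·log₂P(x,y):
  X=0: 0.2382, 0.2733
  X=1: 0.0664, 0.0100
  X=2: 0.2871, 0.1211
Sum of the 6 terms: H(X,Y) = 0.9961 bits

Marginal of Y (column sums):
  P(Y=0) = 0.817 + 0.010 + 0.078 = 0.905
  P(Y=1) = 0.072 + 0.001 + 0.022 = 0.095
H(Y) = -[0.905·log₂(0.905) + 0.095·log₂(0.095)]
  = 0.1303 + 0.3226 = 0.4529 bits

H(X|Y) = H(X,Y) - H(Y) = 0.9961 - 0.4529 = 0.5432 bits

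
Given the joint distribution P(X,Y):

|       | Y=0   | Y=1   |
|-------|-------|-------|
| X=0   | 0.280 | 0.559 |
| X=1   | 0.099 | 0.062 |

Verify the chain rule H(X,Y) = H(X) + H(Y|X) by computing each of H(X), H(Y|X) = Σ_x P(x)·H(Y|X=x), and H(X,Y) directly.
H(X) = 0.6367 bits, H(Y|X) = 0.9256 bits, H(X,Y) = 1.5623 bits

Marginal of X (row sums):
  P(X=0) = 0.280 + 0.559 = 0.839
  P(X=1) = 0.099 + 0.062 = 0.161
H(X) = -[0.839·log₂(0.839) + 0.161·log₂(0.161)]
  = 0.21248 + 0.42421 = 0.6367 bits

H(Y|X) = Σ_x P(x)·H(Y|X=x):
  X=0: P(X=0) = 0.839, P(Y|X=0) = (280/839, 559/839) → H(Y|X=0) = 0.91869
  X=1: P(X=1) = 0.161, P(Y|X=1) = (99/161, 62/161) → H(Y|X=1) = 0.96156
H(Y|X) = 0.839·0.91869 + 0.161·0.96156 = 0.9256 bits

H(X,Y) = -Σ_{x,y} P(x,y) log₂ P(x,y). Per-cell terms -P(x,y)·log₂P(x,y):
  X=0: 0.51422, 0.46905
  X=1: 0.33031, 0.24872
Sum of the 4 terms: H(X,Y) = 1.5623 bits

Chain rule check:
  H(X) + H(Y|X) = 0.6367 + 0.9256 = 1.5623 bits
  H(X,Y) = 1.5623 bits
✓ Chain rule verified.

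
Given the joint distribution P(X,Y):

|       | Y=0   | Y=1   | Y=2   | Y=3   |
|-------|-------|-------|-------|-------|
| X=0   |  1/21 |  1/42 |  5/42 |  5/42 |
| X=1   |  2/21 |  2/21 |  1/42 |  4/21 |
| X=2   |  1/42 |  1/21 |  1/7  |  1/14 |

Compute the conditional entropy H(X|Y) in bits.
1.4009 bits

H(X|Y) = H(X,Y) - H(Y)

H(X,Y) = -Σ_{x,y} P(x,y) log₂ P(x,y). Per-cell terms -P(x,y)·log₂P(x,y):
  X=0: 0.209158, 0.128389, 0.365523, 0.365523
  X=1: 0.323078, 0.323078, 0.128389, 0.455680
  X=2: 0.128389, 0.209158, 0.401051, 0.271954
Sum of the 12 terms: H(X,Y) = 3.30937 bits

Marginal of Y (column sums):
  P(Y=0) = 1/21 + 2/21 + 1/42 = 1/6
  P(Y=1) = 1/42 + 2/21 + 1/21 = 1/6
  P(Y=2) = 5/42 + 1/42 + 1/7 = 2/7
  P(Y=3) = 5/42 + 4/21 + 1/14 = 8/21
H(Y) = -[(1/6)·log₂(1/6) + (1/6)·log₂(1/6) + (2/7)·log₂(2/7) + (8/21)·log₂(8/21)]
  = 0.430827 + 0.430827 + 0.516387 + 0.530407 = 1.90845 bits

H(X|Y) = H(X,Y) - H(Y) = 3.30937 - 1.90845 = 1.4009 bits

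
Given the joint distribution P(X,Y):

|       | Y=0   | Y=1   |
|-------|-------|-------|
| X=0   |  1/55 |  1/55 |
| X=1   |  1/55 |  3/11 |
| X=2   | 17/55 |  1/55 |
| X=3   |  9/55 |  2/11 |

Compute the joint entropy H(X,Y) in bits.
2.3297 bits

H(X,Y) = -Σ_{x,y} P(x,y) log₂ P(x,y). Per-cell terms -P(x,y)·log₂P(x,y):
  X=0: 0.1051, 0.1051
  X=1: 0.1051, 0.5112
  X=2: 0.5236, 0.1051
  X=3: 0.4273, 0.4472
Sum of the 8 terms: H(X,Y) = 2.3297 bits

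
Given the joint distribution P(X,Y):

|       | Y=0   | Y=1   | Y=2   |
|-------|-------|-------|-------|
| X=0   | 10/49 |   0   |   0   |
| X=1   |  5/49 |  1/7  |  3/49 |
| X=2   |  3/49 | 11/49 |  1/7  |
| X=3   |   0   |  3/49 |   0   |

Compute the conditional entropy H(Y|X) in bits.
1.0687 bits

H(Y|X) = H(X,Y) - H(X)

H(X,Y) = -Σ_{x,y} P(x,y) log₂ P(x,y). Per-cell terms -P(x,y)·log₂P(x,y):
  X=0: 0.4679, 0.0000, 0.0000
  X=1: 0.3360, 0.4011, 0.2467
  X=2: 0.2467, 0.4838, 0.4011
  X=3: 0.0000, 0.2467, 0.0000
  (cells with P = 0 contribute 0)
Sum of the 12 terms: H(X,Y) = 2.8300 bits

Marginal of X (row sums):
  P(X=0) = 10/49 + 0 + 0 = 10/49
  P(X=1) = 5/49 + 1/7 + 3/49 = 15/49
  P(X=2) = 3/49 + 11/49 + 1/7 = 3/7
  P(X=3) = 0 + 3/49 + 0 = 3/49
H(X) = -[(10/49)·log₂(10/49) + (15/49)·log₂(15/49) + (3/7)·log₂(3/7) + (3/49)·log₂(3/49)]
  = 0.4679 + 0.5228 + 0.5239 + 0.2467 = 1.7613 bits

H(Y|X) = H(X,Y) - H(X) = 2.8300 - 1.7613 = 1.0687 bits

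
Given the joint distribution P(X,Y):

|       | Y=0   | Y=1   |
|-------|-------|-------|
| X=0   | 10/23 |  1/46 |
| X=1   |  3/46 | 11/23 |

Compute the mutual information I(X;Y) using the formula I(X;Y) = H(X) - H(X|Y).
0.5862 bits

I(X;Y) = H(X) - H(X|Y)

Marginal of X (row sums):
  P(X=0) = 10/23 + 1/46 = 21/46
  P(X=1) = 3/46 + 11/23 = 25/46
H(X) = -[(21/46)·log₂(21/46) + (25/46)·log₂(25/46)]
  = 0.5164 + 0.4781 = 0.9945 bits

Marginal of Y (column sums):
  P(Y=0) = 10/23 + 3/46 = 1/2
  P(Y=1) = 1/46 + 11/23 = 1/2
H(X|Y) = Σ_y P(y)·H(X|Y=y):
  Y=0: P(Y=0) = 1/2, P(X|Y=0) = (20/23, 3/23) → H(X|Y=0) = 0.5586
  Y=1: P(Y=1) = 1/2, P(X|Y=1) = (1/23, 22/23) → H(X|Y=1) = 0.2580
H(X|Y) = (1/2)·0.5586 + (1/2)·0.2580 = 0.4083 bits

I(X;Y) = H(X) - H(X|Y) = 0.9945 - 0.4083 = 0.5862 bits

Cross-check via I(X;Y) = H(X) + H(Y) - H(X,Y): computing H(Y) from the column sums and H(X,Y) from the 4 cells in the same way gives H(Y) = 1.0000 bits and H(X,Y) = 1.4083 bits, so
I(X;Y) = 0.9945 + 1.0000 - 1.4083 = 0.5862 bits ✓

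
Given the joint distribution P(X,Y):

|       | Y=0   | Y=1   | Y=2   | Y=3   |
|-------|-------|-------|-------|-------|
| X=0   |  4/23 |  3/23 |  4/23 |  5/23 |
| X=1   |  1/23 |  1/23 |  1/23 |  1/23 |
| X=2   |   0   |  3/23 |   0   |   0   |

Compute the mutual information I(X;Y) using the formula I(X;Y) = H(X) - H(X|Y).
0.2620 bits

I(X;Y) = H(X) - H(X|Y)

Marginal of X (row sums):
  P(X=0) = 4/23 + 3/23 + 4/23 + 5/23 = 16/23
  P(X=1) = 1/23 + 1/23 + 1/23 + 1/23 = 4/23
  P(X=2) = 0 + 3/23 + 0 + 0 = 3/23
H(X) = -[(16/23)·log₂(16/23) + (4/23)·log₂(4/23) + (3/23)·log₂(3/23)]
  = 0.3642 + 0.4389 + 0.3833 = 1.1864 bits

Marginal of Y (column sums):
  P(Y=0) = 4/23 + 1/23 + 0 = 5/23
  P(Y=1) = 3/23 + 1/23 + 3/23 = 7/23
  P(Y=2) = 4/23 + 1/23 + 0 = 5/23
  P(Y=3) = 5/23 + 1/23 + 0 = 6/23
H(X|Y) = Σ_y P(y)·H(X|Y=y):
  Y=0: P(Y=0) = 5/23, P(X|Y=0) = (4/5, 1/5, 0) → H(X|Y=0) = 0.7219
  Y=1: P(Y=1) = 7/23, P(X|Y=1) = (3/7, 1/7, 3/7) → H(X|Y=1) = 1.4488
  Y=2: P(Y=2) = 5/23, P(X|Y=2) = (4/5, 1/5, 0) → H(X|Y=2) = 0.7219
  Y=3: P(Y=3) = 6/23, P(X|Y=3) = (5/6, 1/6, 0) → H(X|Y=3) = 0.6500
H(X|Y) = (5/23)·0.7219 + (7/23)·1.4488 + (5/23)·0.7219 + (6/23)·0.6500 = 0.9244 bits

I(X;Y) = H(X) - H(X|Y) = 1.1864 - 0.9244 = 0.2620 bits

Cross-check via I(X;Y) = H(X) + H(Y) - H(X,Y): computing H(Y) from the column sums and H(X,Y) from the 12 cells in the same way gives H(Y) = 1.9853 bits and H(X,Y) = 2.9097 bits, so
I(X;Y) = 1.1864 + 1.9853 - 2.9097 = 0.2620 bits ✓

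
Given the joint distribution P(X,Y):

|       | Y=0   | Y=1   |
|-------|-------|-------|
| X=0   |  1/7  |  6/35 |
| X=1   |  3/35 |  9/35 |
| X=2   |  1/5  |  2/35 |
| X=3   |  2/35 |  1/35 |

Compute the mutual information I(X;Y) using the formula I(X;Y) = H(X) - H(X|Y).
0.1336 bits

I(X;Y) = H(X) - H(X|Y)

Marginal of X (row sums):
  P(X=0) = 1/7 + 6/35 = 11/35
  P(X=1) = 3/35 + 9/35 = 12/35
  P(X=2) = 1/5 + 2/35 = 9/35
  P(X=3) = 2/35 + 1/35 = 3/35
H(X) = -[(11/35)·log₂(11/35) + (12/35)·log₂(12/35) + (9/35)·log₂(9/35) + (3/35)·log₂(3/35)]
  = 0.5248 + 0.5295 + 0.5038 + 0.3038 = 1.8619 bits

Marginal of Y (column sums):
  P(Y=0) = 1/7 + 3/35 + 1/5 + 2/35 = 17/35
  P(Y=1) = 6/35 + 9/35 + 2/35 + 1/35 = 18/35
H(X|Y) = Σ_y P(y)·H(X|Y=y):
  Y=0: P(Y=0) = 17/35, P(X|Y=0) = (5/17, 3/17, 7/17, 2/17) → H(X|Y=0) = 1.8512
  Y=1: P(Y=1) = 18/35, P(X|Y=1) = (1/3, 1/2, 1/9, 1/18) → H(X|Y=1) = 1.6122
H(X|Y) = (17/35)·1.8512 + (18/35)·1.6122 = 1.7283 bits

I(X;Y) = H(X) - H(X|Y) = 1.8619 - 1.7283 = 0.1336 bits

Cross-check via I(X;Y) = H(X) + H(Y) - H(X,Y): computing H(Y) from the column sums and H(X,Y) from the 8 cells in the same way gives H(Y) = 0.9994 bits and H(X,Y) = 2.7277 bits, so
I(X;Y) = 1.8619 + 0.9994 - 2.7277 = 0.1336 bits ✓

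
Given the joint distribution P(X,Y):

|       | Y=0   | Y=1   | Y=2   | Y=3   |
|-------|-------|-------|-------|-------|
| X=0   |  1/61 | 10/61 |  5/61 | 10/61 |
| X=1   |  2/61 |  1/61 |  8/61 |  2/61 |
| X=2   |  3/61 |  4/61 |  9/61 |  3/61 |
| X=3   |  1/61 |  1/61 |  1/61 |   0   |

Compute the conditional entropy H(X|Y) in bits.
1.5444 bits

H(X|Y) = H(X,Y) - H(Y)

H(X,Y) = -Σ_{x,y} P(x,y) log₂ P(x,y). Per-cell terms -P(x,y)·log₂P(x,y):
  X=0: 0.0972, 0.4277, 0.2958, 0.4277
  X=1: 0.1617, 0.0972, 0.3844, 0.1617
  X=2: 0.2137, 0.2578, 0.4073, 0.2137
  X=3: 0.0972, 0.0972, 0.0972, 0.0000
  (cells with P = 0 contribute 0)
Sum of the 16 terms: H(X,Y) = 3.4375 bits

Marginal of Y (column sums):
  P(Y=0) = 1/61 + 2/61 + 3/61 + 1/61 = 7/61
  P(Y=1) = 10/61 + 1/61 + 4/61 + 1/61 = 16/61
  P(Y=2) = 5/61 + 8/61 + 9/61 + 1/61 = 23/61
  P(Y=3) = 10/61 + 2/61 + 3/61 + 0 = 15/61
H(Y) = -[(7/61)·log₂(7/61) + (16/61)·log₂(16/61) + (23/61)·log₂(23/61) + (15/61)·log₂(15/61)]
  = 0.3584 + 0.5064 + 0.5306 + 0.4977 = 1.8931 bits

H(X|Y) = H(X,Y) - H(Y) = 3.4375 - 1.8931 = 1.5444 bits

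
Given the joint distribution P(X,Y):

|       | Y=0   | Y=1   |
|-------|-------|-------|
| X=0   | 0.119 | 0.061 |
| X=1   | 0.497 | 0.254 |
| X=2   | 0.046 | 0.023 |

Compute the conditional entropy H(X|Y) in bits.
1.0217 bits

H(X|Y) = H(X,Y) - H(Y)

H(X,Y) = -Σ_{x,y} P(x,y) log₂ P(x,y). Per-cell terms -P(x,y)·log₂P(x,y):
  X=0: 0.36545, 0.24614
  X=1: 0.50132, 0.50218
  X=2: 0.20434, 0.12517
Sum of the 6 terms: H(X,Y) = 1.9446 bits

Marginal of Y (column sums):
  P(Y=0) = 0.119 + 0.497 + 0.046 = 0.662
  P(Y=1) = 0.061 + 0.254 + 0.023 = 0.338
H(Y) = -[0.662·log₂(0.662) + 0.338·log₂(0.338)]
  = 0.39395 + 0.52894 = 0.9229 bits

H(X|Y) = H(X,Y) - H(Y) = 1.9446 - 0.9229 = 1.0217 bits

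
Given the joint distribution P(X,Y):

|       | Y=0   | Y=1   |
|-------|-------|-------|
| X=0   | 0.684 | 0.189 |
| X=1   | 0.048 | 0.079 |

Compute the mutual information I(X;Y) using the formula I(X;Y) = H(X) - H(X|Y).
0.0591 bits

I(X;Y) = H(X) - H(X|Y)

Marginal of X (row sums):
  P(X=0) = 0.684 + 0.189 = 0.873
  P(X=1) = 0.048 + 0.079 = 0.127
H(X) = -[0.873·log₂(0.873) + 0.127·log₂(0.127)]
  = 0.17106 + 0.37809 = 0.54915 bits

Marginal of Y (column sums):
  P(Y=0) = 0.684 + 0.048 = 0.732
  P(Y=1) = 0.189 + 0.079 = 0.268
H(X|Y) = Σ_y P(y)·H(X|Y=y):
  Y=0: P(Y=0) = 0.732, P(X|Y=0) = (57/61, 4/61) → H(X|Y=0) = 0.34918
  Y=1: P(Y=1) = 0.268, P(X|Y=1) = (189/268, 79/268) → H(X|Y=1) = 0.87481
H(X|Y) = 0.732·0.34918 + 0.268·0.87481 = 0.49005 bits

I(X;Y) = H(X) - H(X|Y) = 0.54915 - 0.49005 = 0.0591 bits

Cross-check via I(X;Y) = H(X) + H(Y) - H(X,Y): computing H(Y) from the column sums and H(X,Y) from the 4 cells in the same way gives H(Y) = 0.83858 bits and H(X,Y) = 1.32863 bits, so
I(X;Y) = 0.54915 + 0.83858 - 1.32863 = 0.0591 bits ✓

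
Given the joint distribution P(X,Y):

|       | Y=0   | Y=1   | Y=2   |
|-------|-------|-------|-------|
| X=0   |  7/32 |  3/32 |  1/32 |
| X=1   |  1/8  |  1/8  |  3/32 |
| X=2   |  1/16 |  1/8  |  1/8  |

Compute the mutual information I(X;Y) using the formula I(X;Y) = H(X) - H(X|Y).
0.1148 bits

I(X;Y) = H(X) - H(X|Y)

Marginal of X (row sums):
  P(X=0) = 7/32 + 3/32 + 1/32 = 11/32
  P(X=1) = 1/8 + 1/8 + 3/32 = 11/32
  P(X=2) = 1/16 + 1/8 + 1/8 = 5/16
H(X) = -[(11/32)·log₂(11/32) + (11/32)·log₂(11/32) + (5/16)·log₂(5/16)]
  = 0.52957 + 0.52957 + 0.52440 = 1.5835 bits

Marginal of Y (column sums):
  P(Y=0) = 7/32 + 1/8 + 1/16 = 13/32
  P(Y=1) = 3/32 + 1/8 + 1/8 = 11/32
  P(Y=2) = 1/32 + 3/32 + 1/8 = 1/4
H(X|Y) = Σ_y P(y)·H(X|Y=y):
  Y=0: P(Y=0) = 13/32, P(X|Y=0) = (7/13, 4/13, 2/13) → H(X|Y=0) = 1.41956
  Y=1: P(Y=1) = 11/32, P(X|Y=1) = (3/11, 4/11, 4/11) → H(X|Y=1) = 1.57262
  Y=2: P(Y=2) = 1/4, P(X|Y=2) = (1/8, 3/8, 1/2) → H(X|Y=2) = 1.40564
H(X|Y) = (13/32)·1.41956 + (11/32)·1.57262 + (1/4)·1.40564 = 1.4687 bits

I(X;Y) = H(X) - H(X|Y) = 1.5835 - 1.4687 = 0.1148 bits

Cross-check via I(X;Y) = H(X) + H(Y) - H(X,Y): computing H(Y) from the column sums and H(X,Y) from the 9 cells in the same way gives H(Y) = 1.5575 bits and H(X,Y) = 3.0262 bits, so
I(X;Y) = 1.5835 + 1.5575 - 3.0262 = 0.1148 bits ✓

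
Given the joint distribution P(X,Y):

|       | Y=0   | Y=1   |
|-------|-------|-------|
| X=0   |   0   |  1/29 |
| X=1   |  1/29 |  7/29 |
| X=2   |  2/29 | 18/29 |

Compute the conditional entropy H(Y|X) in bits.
0.4734 bits

H(Y|X) = H(X,Y) - H(X)

H(X,Y) = -Σ_{x,y} P(x,y) log₂ P(x,y). Per-cell terms -P(x,y)·log₂P(x,y):
  X=0: 0.0000000, 0.1675166
  X=1: 0.1675166, 0.4949787
  X=2: 0.2660677, 0.4270692
  (cells with P = 0 contribute 0)
Sum of the 6 terms: H(X,Y) = 1.523149 bits

Marginal of X (row sums):
  P(X=0) = 0 + 1/29 = 1/29
  P(X=1) = 1/29 + 7/29 = 8/29
  P(X=2) = 2/29 + 18/29 = 20/29
H(X) = -[(1/29)·log₂(1/29) + (8/29)·log₂(8/29) + (20/29)·log₂(20/29)]
  = 0.1675166 + 0.5125465 + 0.3696917 = 1.049755 bits

H(Y|X) = H(X,Y) - H(X) = 1.523149 - 1.049755 = 0.4734 bits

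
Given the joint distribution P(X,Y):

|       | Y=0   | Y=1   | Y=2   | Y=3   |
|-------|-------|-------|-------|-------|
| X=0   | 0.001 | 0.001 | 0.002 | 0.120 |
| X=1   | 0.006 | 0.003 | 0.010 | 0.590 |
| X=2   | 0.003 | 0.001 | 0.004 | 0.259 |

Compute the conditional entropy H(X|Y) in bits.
1.3175 bits

H(X|Y) = H(X,Y) - H(Y)

H(X,Y) = -Σ_{x,y} P(x,y) log₂ P(x,y). Per-cell terms -P(x,y)·log₂P(x,y):
  X=0: 0.00997, 0.00997, 0.01793, 0.36707
  X=1: 0.04428, 0.02514, 0.06644, 0.44912
  X=2: 0.02514, 0.00997, 0.03186, 0.50478
Sum of the 12 terms: H(X,Y) = 1.56167 bits

Marginal of Y (column sums):
  P(Y=0) = 0.001 + 0.006 + 0.003 = 0.010
  P(Y=1) = 0.001 + 0.003 + 0.001 = 0.005
  P(Y=2) = 0.002 + 0.010 + 0.004 = 0.016
  P(Y=3) = 0.120 + 0.590 + 0.259 = 0.969
H(Y) = -[0.010·log₂(0.010) + 0.005·log₂(0.005) + 0.016·log₂(0.016) + 0.969·log₂(0.969)]
  = 0.06644 + 0.03822 + 0.09545 + 0.04402 = 0.24413 bits

H(X|Y) = H(X,Y) - H(Y) = 1.56167 - 0.24413 = 1.3175 bits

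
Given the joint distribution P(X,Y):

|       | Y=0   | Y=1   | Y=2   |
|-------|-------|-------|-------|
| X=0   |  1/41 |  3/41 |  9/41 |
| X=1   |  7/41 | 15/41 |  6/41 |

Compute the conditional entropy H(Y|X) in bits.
1.3576 bits

H(Y|X) = H(X,Y) - H(X)

H(X,Y) = -Σ_{x,y} P(x,y) log₂ P(x,y). Per-cell terms -P(x,y)·log₂P(x,y):
  X=0: 0.13067, 0.27604, 0.48021
  X=1: 0.43540, 0.53073, 0.40574
Sum of the 6 terms: H(X,Y) = 2.2588 bits

Marginal of X (row sums):
  P(X=0) = 1/41 + 3/41 + 9/41 = 13/41
  P(X=1) = 7/41 + 15/41 + 6/41 = 28/41
H(X) = -[(13/41)·log₂(13/41) + (28/41)·log₂(28/41)]
  = 0.52543 + 0.37574 = 0.9012 bits

H(Y|X) = H(X,Y) - H(X) = 2.2588 - 0.9012 = 1.3576 bits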